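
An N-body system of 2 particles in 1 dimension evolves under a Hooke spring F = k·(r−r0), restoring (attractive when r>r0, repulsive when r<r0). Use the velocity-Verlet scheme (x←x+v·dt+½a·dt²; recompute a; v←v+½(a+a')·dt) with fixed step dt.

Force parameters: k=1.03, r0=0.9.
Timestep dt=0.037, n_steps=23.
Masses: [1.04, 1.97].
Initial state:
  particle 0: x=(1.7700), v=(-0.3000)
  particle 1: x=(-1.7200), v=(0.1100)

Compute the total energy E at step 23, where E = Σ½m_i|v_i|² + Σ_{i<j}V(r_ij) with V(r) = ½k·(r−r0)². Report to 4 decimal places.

step 0: x0=(1.7700) x1=(-1.7200)
step 1: x0=(1.7571) x1=(-1.7150)
step 2: x0=(1.7408) x1=(-1.7082)
step 3: x0=(1.7210) x1=(-1.6995)
step 4: x0=(1.6978) x1=(-1.6890)
step 5: x0=(1.6712) x1=(-1.6768)
step 6: x0=(1.6413) x1=(-1.6628)
step 7: x0=(1.6081) x1=(-1.6471)
step 8: x0=(1.5718) x1=(-1.6297)
step 9: x0=(1.5323) x1=(-1.6106)
step 10: x0=(1.4898) x1=(-1.5900)
step 11: x0=(1.4443) x1=(-1.5677)
step 12: x0=(1.3959) x1=(-1.5440)
step 13: x0=(1.3448) x1=(-1.5188)
step 14: x0=(1.2911) x1=(-1.4922)
step 15: x0=(1.2347) x1=(-1.4643)
step 16: x0=(1.1760) x1=(-1.4350)
step 17: x0=(1.1149) x1=(-1.4046)
step 18: x0=(1.0516) x1=(-1.3730)
step 19: x0=(0.9863) x1=(-1.3403)
step 20: x0=(0.9190) x1=(-1.3065)
step 21: x0=(0.8499) x1=(-1.2719)
step 22: x0=(0.7792) x1=(-1.2363)
step 23: x0=(0.7070) x1=(-1.2000)
step 0 velocities: v0=(-0.3000) v1=(0.1100)
step 0: KE=0.0587, PE=3.4547, E=3.5134
step 23 velocities: v0=(-1.9710) v1=(0.9922)
step 23: KE=2.9897, PE=0.5221, E=3.5119

3.5119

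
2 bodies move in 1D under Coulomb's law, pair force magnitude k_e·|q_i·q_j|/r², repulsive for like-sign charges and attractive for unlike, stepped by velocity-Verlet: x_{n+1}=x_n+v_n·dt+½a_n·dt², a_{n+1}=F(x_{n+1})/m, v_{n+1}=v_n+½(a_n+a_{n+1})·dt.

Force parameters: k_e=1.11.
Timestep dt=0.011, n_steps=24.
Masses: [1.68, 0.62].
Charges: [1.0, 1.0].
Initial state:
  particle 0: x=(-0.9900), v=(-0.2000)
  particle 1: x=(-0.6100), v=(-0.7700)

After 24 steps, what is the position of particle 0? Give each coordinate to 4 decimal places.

(-1.1791)

step 0: x0=(-0.9900) x1=(-0.6100)
step 1: x0=(-0.9925) x1=(-0.6177)
step 2: x0=(-0.9955) x1=(-0.6239)
step 3: x0=(-0.9991) x1=(-0.6285)
step 4: x0=(-1.0034) x1=(-0.6315)
step 5: x0=(-1.0081) x1=(-0.6330)
step 6: x0=(-1.0135) x1=(-0.6329)
step 7: x0=(-1.0194) x1=(-0.6314)
step 8: x0=(-1.0258) x1=(-0.6283)
step 9: x0=(-1.0328) x1=(-0.6240)
step 10: x0=(-1.0402) x1=(-0.6183)
step 11: x0=(-1.0481) x1=(-0.6114)
step 12: x0=(-1.0564) x1=(-0.6034)
step 13: x0=(-1.0650) x1=(-0.5943)
step 14: x0=(-1.0741) x1=(-0.5842)
step 15: x0=(-1.0834) x1=(-0.5733)
step 16: x0=(-1.0931) x1=(-0.5615)
step 17: x0=(-1.1031) x1=(-0.5489)
step 18: x0=(-1.1133) x1=(-0.5356)
step 19: x0=(-1.1238) x1=(-0.5217)
step 20: x0=(-1.1345) x1=(-0.5072)
step 21: x0=(-1.1453) x1=(-0.4921)
step 22: x0=(-1.1564) x1=(-0.4766)
step 23: x0=(-1.1677) x1=(-0.4605)
step 24: x0=(-1.1791) x1=(-0.4440)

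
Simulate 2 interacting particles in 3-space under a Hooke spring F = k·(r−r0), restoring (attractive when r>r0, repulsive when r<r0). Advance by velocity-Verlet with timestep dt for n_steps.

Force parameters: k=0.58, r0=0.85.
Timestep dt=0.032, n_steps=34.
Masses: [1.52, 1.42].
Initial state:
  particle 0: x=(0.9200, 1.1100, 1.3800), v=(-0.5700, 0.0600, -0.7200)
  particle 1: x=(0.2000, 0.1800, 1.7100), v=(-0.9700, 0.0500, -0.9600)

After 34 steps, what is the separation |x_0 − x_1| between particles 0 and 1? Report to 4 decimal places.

1.3006

step 0: x0=(0.9200, 1.1100, 1.3800) x1=(0.2000, 0.1800, 1.7100)
step 1: x0=(0.9017, 1.1119, 1.3570) x1=(0.1690, 0.1817, 1.6793)
step 2: x0=(0.8833, 1.1136, 1.3340) x1=(0.1381, 0.1834, 1.6485)
step 3: x0=(0.8649, 1.1153, 1.3111) x1=(0.1073, 0.1853, 1.6177)
step 4: x0=(0.8463, 1.1168, 1.2881) x1=(0.0766, 0.1874, 1.5868)
step 5: x0=(0.8277, 1.1182, 1.2653) x1=(0.0460, 0.1895, 1.5559)
step 6: x0=(0.8089, 1.1195, 1.2424) x1=(0.0155, 0.1918, 1.5249)
step 7: x0=(0.7901, 1.1207, 1.2196) x1=(-0.0149, 0.1942, 1.4940)
step 8: x0=(0.7711, 1.1217, 1.1969) x1=(-0.0452, 0.1967, 1.4629)
step 9: x0=(0.7521, 1.1227, 1.1742) x1=(-0.0753, 0.1993, 1.4319)
step 10: x0=(0.7329, 1.1235, 1.1515) x1=(-0.1054, 0.2021, 1.4008)
step 11: x0=(0.7137, 1.1242, 1.1288) x1=(-0.1353, 0.2050, 1.3697)
step 12: x0=(0.6943, 1.1248, 1.1062) x1=(-0.1652, 0.2080, 1.3385)
step 13: x0=(0.6748, 1.1253, 1.0836) x1=(-0.1949, 0.2112, 1.3073)
step 14: x0=(0.6552, 1.1256, 1.0610) x1=(-0.2244, 0.2145, 1.2761)
step 15: x0=(0.6355, 1.1258, 1.0384) x1=(-0.2539, 0.2179, 1.2449)
step 16: x0=(0.6156, 1.1259, 1.0159) x1=(-0.2832, 0.2214, 1.2136)
step 17: x0=(0.5957, 1.1259, 0.9934) x1=(-0.3124, 0.2251, 1.1823)
step 18: x0=(0.5756, 1.1258, 0.9710) x1=(-0.3415, 0.2289, 1.1509)
step 19: x0=(0.5554, 1.1255, 0.9485) x1=(-0.3704, 0.2328, 1.1196)
step 20: x0=(0.5351, 1.1252, 0.9261) x1=(-0.3992, 0.2369, 1.0882)
step 21: x0=(0.5146, 1.1247, 0.9037) x1=(-0.4279, 0.2411, 1.0568)
step 22: x0=(0.4940, 1.1240, 0.8814) x1=(-0.4564, 0.2454, 1.0254)
step 23: x0=(0.4733, 1.1233, 0.8590) x1=(-0.4848, 0.2498, 0.9939)
step 24: x0=(0.4525, 1.1224, 0.8367) x1=(-0.5131, 0.2544, 0.9624)
step 25: x0=(0.4315, 1.1215, 0.8143) x1=(-0.5412, 0.2591, 0.9309)
step 26: x0=(0.4104, 1.1204, 0.7920) x1=(-0.5692, 0.2639, 0.8994)
step 27: x0=(0.3892, 1.1192, 0.7697) x1=(-0.5970, 0.2689, 0.8679)
step 28: x0=(0.3678, 1.1179, 0.7475) x1=(-0.6247, 0.2739, 0.8364)
step 29: x0=(0.3463, 1.1164, 0.7252) x1=(-0.6522, 0.2791, 0.8048)
step 30: x0=(0.3246, 1.1149, 0.7030) x1=(-0.6796, 0.2844, 0.7733)
step 31: x0=(0.3028, 1.1132, 0.6807) x1=(-0.7069, 0.2899, 0.7417)
step 32: x0=(0.2809, 1.1114, 0.6585) x1=(-0.7340, 0.2954, 0.7101)
step 33: x0=(0.2589, 1.1095, 0.6362) x1=(-0.7609, 0.3011, 0.6785)
step 34: x0=(0.2367, 1.1075, 0.6140) x1=(-0.7877, 0.3069, 0.6469)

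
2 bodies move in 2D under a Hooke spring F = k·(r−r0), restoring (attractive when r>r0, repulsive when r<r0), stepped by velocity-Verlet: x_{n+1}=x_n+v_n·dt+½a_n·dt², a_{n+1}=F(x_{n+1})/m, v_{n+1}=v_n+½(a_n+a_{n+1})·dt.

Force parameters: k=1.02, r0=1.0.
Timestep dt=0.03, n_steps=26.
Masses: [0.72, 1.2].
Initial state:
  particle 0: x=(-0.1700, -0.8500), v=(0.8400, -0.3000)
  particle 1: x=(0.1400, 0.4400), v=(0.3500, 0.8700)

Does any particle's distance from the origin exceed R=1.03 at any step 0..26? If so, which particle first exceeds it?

step 0: x0=(-0.1700, -0.8500) x1=(0.1400, 0.4400)
step 1: x0=(-0.1448, -0.8588) x1=(0.1505, 0.4660)
step 2: x0=(-0.1194, -0.8672) x1=(0.1609, 0.4917)
step 3: x0=(-0.0940, -0.8750) x1=(0.1712, 0.5171)
step 4: x0=(-0.0684, -0.8824) x1=(0.1815, 0.5422)
step 5: x0=(-0.0428, -0.8892) x1=(0.1918, 0.5670)
step 6: x0=(-0.0170, -0.8953) x1=(0.2019, 0.5914)
step 7: x0=(0.0088, -0.9009) x1=(0.2121, 0.6154)
step 8: x0=(0.0347, -0.9058) x1=(0.2221, 0.6391)
step 9: x0=(0.0607, -0.9100) x1=(0.2321, 0.6623)
step 10: x0=(0.0868, -0.9134) x1=(0.2421, 0.6850)
step 11: x0=(0.1130, -0.9161) x1=(0.2520, 0.7073)
step 12: x0=(0.1392, -0.9180) x1=(0.2619, 0.7292)
step 13: x0=(0.1655, -0.9190) x1=(0.2717, 0.7505)
step 14: x0=(0.1919, -0.9192) x1=(0.2816, 0.7713)
step 15: x0=(0.2183, -0.9185) x1=(0.2913, 0.7916)
step 16: x0=(0.2447, -0.9169) x1=(0.3011, 0.8113)
step 17: x0=(0.2712, -0.9144) x1=(0.3108, 0.8305)
step 18: x0=(0.2977, -0.9109) x1=(0.3206, 0.8491)
step 19: x0=(0.3242, -0.9064) x1=(0.3303, 0.8672)
step 20: x0=(0.3507, -0.9010) x1=(0.3400, 0.8846)
step 21: x0=(0.3772, -0.8946) x1=(0.3497, 0.9014)
step 22: x0=(0.4037, -0.8871) x1=(0.3594, 0.9177)
step 23: x0=(0.4301, -0.8786) x1=(0.3692, 0.9333)
step 24: x0=(0.4565, -0.8691) x1=(0.3790, 0.9483)
step 25: x0=(0.4829, -0.8586) x1=(0.3888, 0.9626)
step 26: x0=(0.5092, -0.8470) x1=(0.3986, 0.9764)

yes, particle 1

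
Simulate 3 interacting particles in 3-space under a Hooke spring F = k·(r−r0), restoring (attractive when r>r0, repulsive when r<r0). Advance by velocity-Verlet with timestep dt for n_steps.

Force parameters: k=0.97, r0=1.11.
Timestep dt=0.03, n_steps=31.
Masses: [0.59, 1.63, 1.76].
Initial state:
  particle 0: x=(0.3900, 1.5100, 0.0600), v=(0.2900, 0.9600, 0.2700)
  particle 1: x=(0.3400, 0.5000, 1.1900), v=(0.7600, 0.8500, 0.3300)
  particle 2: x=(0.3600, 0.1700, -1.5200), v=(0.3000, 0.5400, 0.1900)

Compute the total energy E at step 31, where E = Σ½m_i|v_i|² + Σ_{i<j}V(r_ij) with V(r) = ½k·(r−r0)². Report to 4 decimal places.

step 0: x0=(0.3900, 1.5100, 0.0600) x1=(0.3400, 0.5000, 1.1900) x2=(0.3600, 0.1700, -1.5200)
step 1: x0=(0.3987, 1.5381, 0.0678) x1=(0.3628, 0.5255, 1.1994) x2=(0.3690, 0.1864, -1.5137)
step 2: x0=(0.4073, 1.5649, 0.0749) x1=(0.3856, 0.5511, 1.2078) x2=(0.3780, 0.2032, -1.5063)
step 3: x0=(0.4159, 1.5904, 0.0814) x1=(0.4084, 0.5767, 1.2151) x2=(0.3870, 0.2205, -1.4977)
step 4: x0=(0.4245, 1.6145, 0.0873) x1=(0.4312, 0.6023, 1.2214) x2=(0.3960, 0.2381, -1.4879)
step 5: x0=(0.4331, 1.6372, 0.0925) x1=(0.4540, 0.6280, 1.2267) x2=(0.4051, 0.2562, -1.4769)
step 6: x0=(0.4417, 1.6586, 0.0971) x1=(0.4768, 0.6536, 1.2309) x2=(0.4142, 0.2747, -1.4648)
step 7: x0=(0.4502, 1.6786, 0.1010) x1=(0.4996, 0.6794, 1.2342) x2=(0.4232, 0.2937, -1.4516)
step 8: x0=(0.4588, 1.6973, 0.1043) x1=(0.5223, 0.7051, 1.2364) x2=(0.4324, 0.3130, -1.4372)
step 9: x0=(0.4674, 1.7146, 0.1070) x1=(0.5450, 0.7308, 1.2376) x2=(0.4415, 0.3329, -1.4216)
step 10: x0=(0.4759, 1.7307, 0.1091) x1=(0.5676, 0.7566, 1.2379) x2=(0.4507, 0.3531, -1.4049)
step 11: x0=(0.4845, 1.7454, 0.1106) x1=(0.5902, 0.7823, 1.2371) x2=(0.4599, 0.3738, -1.3872)
step 12: x0=(0.4932, 1.7588, 0.1115) x1=(0.6127, 0.8081, 1.2354) x2=(0.4692, 0.3949, -1.3683)
step 13: x0=(0.5018, 1.7710, 0.1119) x1=(0.6352, 0.8339, 1.2327) x2=(0.4785, 0.4164, -1.3483)
step 14: x0=(0.5105, 1.7819, 0.1116) x1=(0.6576, 0.8596, 1.2291) x2=(0.4879, 0.4384, -1.3273)
step 15: x0=(0.5192, 1.7917, 0.1109) x1=(0.6800, 0.8854, 1.2245) x2=(0.4973, 0.4607, -1.3053)
step 16: x0=(0.5280, 1.8003, 0.1096) x1=(0.7022, 0.9111, 1.2191) x2=(0.5068, 0.4835, -1.2822)
step 17: x0=(0.5368, 1.8078, 0.1079) x1=(0.7244, 0.9368, 1.2127) x2=(0.5163, 0.5066, -1.2582)
step 18: x0=(0.5456, 1.8142, 0.1056) x1=(0.7465, 0.9625, 1.2055) x2=(0.5259, 0.5302, -1.2331)
step 19: x0=(0.5545, 1.8196, 0.1029) x1=(0.7685, 0.9882, 1.1974) x2=(0.5356, 0.5541, -1.2072)
step 20: x0=(0.5635, 1.8240, 0.0998) x1=(0.7905, 1.0138, 1.1886) x2=(0.5453, 0.5783, -1.1803)
step 21: x0=(0.5725, 1.8274, 0.0963) x1=(0.8123, 1.0393, 1.1789) x2=(0.5551, 0.6030, -1.1526)
step 22: x0=(0.5816, 1.8300, 0.0924) x1=(0.8340, 1.0649, 1.1684) x2=(0.5650, 0.6279, -1.1240)
step 23: x0=(0.5907, 1.8318, 0.0881) x1=(0.8556, 1.0903, 1.1572) x2=(0.5749, 0.6532, -1.0946)
step 24: x0=(0.5999, 1.8328, 0.0835) x1=(0.8772, 1.1157, 1.1453) x2=(0.5849, 0.6788, -1.0644)
step 25: x0=(0.6091, 1.8331, 0.0787) x1=(0.8986, 1.1411, 1.1326) x2=(0.5950, 0.7047, -1.0335)
step 26: x0=(0.6184, 1.8328, 0.0735) x1=(0.9199, 1.1664, 1.1194) x2=(0.6052, 0.7309, -1.0019)
step 27: x0=(0.6277, 1.8319, 0.0681) x1=(0.9411, 1.1916, 1.1054) x2=(0.6154, 0.7573, -0.9696)
step 28: x0=(0.6371, 1.8304, 0.0625) x1=(0.9622, 1.2168, 1.0909) x2=(0.6258, 0.7840, -0.9367)
step 29: x0=(0.6466, 1.8285, 0.0567) x1=(0.9833, 1.2418, 1.0758) x2=(0.6362, 0.8108, -0.9032)
step 30: x0=(0.6560, 1.8263, 0.0507) x1=(1.0042, 1.2668, 1.0602) x2=(0.6467, 0.8379, -0.8692)
step 31: x0=(0.6656, 1.8236, 0.0447) x1=(1.0250, 1.2917, 1.0441) x2=(0.6572, 0.8652, -0.8346)
step 0 velocities: v0=(0.2900, 0.9600, 0.2700) v1=(0.7600, 0.8500, 0.3300) v2=(0.3000, 0.5400, 0.1900)
step 0: KE=1.8341, PE=1.8019, E=3.6360
step 31 velocities: v0=(0.3179, -0.0915, -0.2041) v1=(0.6919, 0.8292, -0.5456) v2=(0.3537, 0.9117, 1.1599)
step 31: KE=3.2633, PE=0.3720, E=3.6353

3.6353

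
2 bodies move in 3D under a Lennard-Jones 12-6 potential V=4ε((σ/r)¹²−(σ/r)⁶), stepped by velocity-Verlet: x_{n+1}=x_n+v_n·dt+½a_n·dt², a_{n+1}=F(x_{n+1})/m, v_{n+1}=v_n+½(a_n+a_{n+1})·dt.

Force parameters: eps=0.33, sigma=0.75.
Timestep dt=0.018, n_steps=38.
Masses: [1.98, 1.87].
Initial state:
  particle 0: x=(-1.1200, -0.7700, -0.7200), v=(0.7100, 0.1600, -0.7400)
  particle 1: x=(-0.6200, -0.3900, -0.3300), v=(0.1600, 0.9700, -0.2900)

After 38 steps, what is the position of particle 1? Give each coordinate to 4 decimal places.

(-0.3844, 0.3637, -0.4340)

step 0: x0=(-1.1200, -0.7700, -0.7200) x1=(-0.6200, -0.3900, -0.3300)
step 1: x0=(-1.1080, -0.7677, -0.7339) x1=(-0.6163, -0.3719, -0.3346)
step 2: x0=(-1.0972, -0.7664, -0.7488) x1=(-0.6113, -0.3528, -0.3381)
step 3: x0=(-1.0873, -0.7658, -0.7645) x1=(-0.6054, -0.3329, -0.3409)
step 4: x0=(-1.0780, -0.7658, -0.7806) x1=(-0.5989, -0.3124, -0.3431)
step 5: x0=(-1.0689, -0.7660, -0.7971) x1=(-0.5920, -0.2917, -0.3450)
step 6: x0=(-1.0601, -0.7664, -0.8137) x1=(-0.5850, -0.2707, -0.3467)
step 7: x0=(-1.0512, -0.7669, -0.8303) x1=(-0.5779, -0.2497, -0.3485)
step 8: x0=(-1.0424, -0.7673, -0.8469) x1=(-0.5709, -0.2288, -0.3502)
step 9: x0=(-1.0335, -0.7677, -0.8635) x1=(-0.5639, -0.2079, -0.3520)
step 10: x0=(-1.0245, -0.7679, -0.8799) x1=(-0.5570, -0.1871, -0.3539)
step 11: x0=(-1.0154, -0.7681, -0.8963) x1=(-0.5502, -0.1665, -0.3559)
step 12: x0=(-1.0062, -0.7681, -0.9126) x1=(-0.5435, -0.1459, -0.3580)
step 13: x0=(-0.9970, -0.7680, -0.9287) x1=(-0.5369, -0.1255, -0.3602)
step 14: x0=(-0.9877, -0.7678, -0.9448) x1=(-0.5303, -0.1052, -0.3625)
step 15: x0=(-0.9783, -0.7676, -0.9608) x1=(-0.5239, -0.0849, -0.3649)
step 16: x0=(-0.9688, -0.7672, -0.9767) x1=(-0.5175, -0.0648, -0.3674)
step 17: x0=(-0.9593, -0.7667, -0.9925) x1=(-0.5111, -0.0448, -0.3700)
step 18: x0=(-0.9498, -0.7662, -1.0082) x1=(-0.5048, -0.0249, -0.3726)
step 19: x0=(-0.9402, -0.7656, -1.0239) x1=(-0.4986, -0.0050, -0.3753)
step 20: x0=(-0.9305, -0.7649, -1.0396) x1=(-0.4924, 0.0147, -0.3781)
step 21: x0=(-0.9208, -0.7641, -1.0551) x1=(-0.4862, 0.0345, -0.3809)
step 22: x0=(-0.9111, -0.7633, -1.0707) x1=(-0.4801, 0.0541, -0.3838)
step 23: x0=(-0.9014, -0.7624, -1.0861) x1=(-0.4740, 0.0737, -0.3868)
step 24: x0=(-0.8916, -0.7615, -1.1016) x1=(-0.4679, 0.0933, -0.3897)
step 25: x0=(-0.8818, -0.7606, -1.1170) x1=(-0.4619, 0.1128, -0.3927)
step 26: x0=(-0.8720, -0.7596, -1.1324) x1=(-0.4558, 0.1322, -0.3958)
step 27: x0=(-0.8622, -0.7586, -1.1477) x1=(-0.4498, 0.1517, -0.3989)
step 28: x0=(-0.8524, -0.7575, -1.1630) x1=(-0.4438, 0.1711, -0.4020)
step 29: x0=(-0.8425, -0.7564, -1.1783) x1=(-0.4378, 0.1904, -0.4051)
step 30: x0=(-0.8327, -0.7553, -1.1936) x1=(-0.4319, 0.2097, -0.4082)
step 31: x0=(-0.8228, -0.7542, -1.2089) x1=(-0.4259, 0.2291, -0.4114)
step 32: x0=(-0.8129, -0.7530, -1.2241) x1=(-0.4200, 0.2483, -0.4146)
step 33: x0=(-0.8030, -0.7519, -1.2393) x1=(-0.4140, 0.2676, -0.4178)
step 34: x0=(-0.7932, -0.7507, -1.2545) x1=(-0.4081, 0.2868, -0.4210)
step 35: x0=(-0.7833, -0.7494, -1.2697) x1=(-0.4021, 0.3061, -0.4243)
step 36: x0=(-0.7734, -0.7482, -1.2849) x1=(-0.3962, 0.3253, -0.4275)
step 37: x0=(-0.7634, -0.7470, -1.3001) x1=(-0.3903, 0.3445, -0.4308)
step 38: x0=(-0.7535, -0.7457, -1.3152) x1=(-0.3844, 0.3637, -0.4340)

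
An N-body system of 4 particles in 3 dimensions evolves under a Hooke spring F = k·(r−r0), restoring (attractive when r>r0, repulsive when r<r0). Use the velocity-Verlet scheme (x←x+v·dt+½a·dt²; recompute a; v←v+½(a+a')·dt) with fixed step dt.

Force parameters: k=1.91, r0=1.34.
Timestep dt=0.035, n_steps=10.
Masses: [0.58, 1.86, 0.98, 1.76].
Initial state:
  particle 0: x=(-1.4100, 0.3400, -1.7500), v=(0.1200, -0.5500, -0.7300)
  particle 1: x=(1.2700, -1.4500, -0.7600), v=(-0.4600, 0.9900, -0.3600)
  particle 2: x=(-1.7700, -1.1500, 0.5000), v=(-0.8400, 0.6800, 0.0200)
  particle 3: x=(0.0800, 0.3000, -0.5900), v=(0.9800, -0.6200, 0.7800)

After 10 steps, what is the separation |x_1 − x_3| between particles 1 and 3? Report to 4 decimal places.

1.2854

step 0: x0=(-1.4100, 0.3400, -1.7500) x1=(1.2700, -1.4500, -0.7600) x2=(-1.7700, -1.1500, 0.5000) x3=(0.0800, 0.3000, -0.5900)
step 1: x0=(-1.4020, 0.3170, -1.7714) x1=(1.2515, -1.4142, -0.7725) x2=(-1.7960, -1.1247, 0.4978) x3=(0.1137, 0.2774, -0.5626)
step 2: x0=(-1.3866, 0.2869, -1.7842) x1=(1.2282, -1.3761, -0.7846) x2=(-1.8149, -1.0964, 0.4899) x3=(0.1461, 0.2532, -0.5351)
step 3: x0=(-1.3638, 0.2499, -1.7884) x1=(1.2002, -1.3359, -0.7965) x2=(-1.8267, -1.0653, 0.4762) x3=(0.1770, 0.2274, -0.5077)
step 4: x0=(-1.3340, 0.2067, -1.7840) x1=(1.1678, -1.2937, -0.8080) x2=(-1.8314, -1.0315, 0.4569) x3=(0.2064, 0.2001, -0.4802)
step 5: x0=(-1.2973, 0.1575, -1.7713) x1=(1.1310, -1.2499, -0.8192) x2=(-1.8290, -0.9953, 0.4321) x3=(0.2341, 0.1716, -0.4529)
step 6: x0=(-1.2542, 0.1031, -1.7504) x1=(1.0902, -1.2044, -0.8300) x2=(-1.8196, -0.9568, 0.4021) x3=(0.2601, 0.1420, -0.4257)
step 7: x0=(-1.2051, 0.0439, -1.7219) x1=(1.0454, -1.1577, -0.8404) x2=(-1.8032, -0.9163, 0.3672) x3=(0.2844, 0.1113, -0.3987)
step 8: x0=(-1.1505, -0.0192, -1.6861) x1=(0.9971, -1.1098, -0.8505) x2=(-1.7801, -0.8740, 0.3276) x3=(0.3068, 0.0798, -0.3718)
step 9: x0=(-1.0909, -0.0858, -1.6437) x1=(0.9455, -1.0609, -0.8601) x2=(-1.7504, -0.8302, 0.2838) x3=(0.3275, 0.0475, -0.3452)
step 10: x0=(-1.0271, -0.1550, -1.5954) x1=(0.8910, -1.0113, -0.8695) x2=(-1.7146, -0.7851, 0.2360) x3=(0.3465, 0.0146, -0.3187)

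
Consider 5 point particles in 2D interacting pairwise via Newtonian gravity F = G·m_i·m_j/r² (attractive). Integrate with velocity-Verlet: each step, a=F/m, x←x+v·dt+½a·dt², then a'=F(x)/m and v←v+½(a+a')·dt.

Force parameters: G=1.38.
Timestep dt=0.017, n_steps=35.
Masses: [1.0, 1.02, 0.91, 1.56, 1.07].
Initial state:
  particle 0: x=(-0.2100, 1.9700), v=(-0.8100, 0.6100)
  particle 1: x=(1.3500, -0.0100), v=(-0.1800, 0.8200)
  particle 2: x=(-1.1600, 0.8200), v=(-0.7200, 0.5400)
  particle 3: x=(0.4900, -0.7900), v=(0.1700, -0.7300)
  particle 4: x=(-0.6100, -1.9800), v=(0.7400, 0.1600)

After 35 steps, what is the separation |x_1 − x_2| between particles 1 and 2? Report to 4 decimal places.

step 0: x0=(-0.2100, 1.9700) x1=(1.3500, -0.0100) x2=(-1.1600, 0.8200) x3=(0.4900, -0.7900) x4=(-0.6100, -1.9800)
step 1: x0=(-0.2238, 1.9802) x1=(1.3467, 0.0038) x2=(-1.1721, 0.8292) x3=(0.4929, -0.8023) x4=(-0.5973, -1.9771)
step 2: x0=(-0.2376, 1.9902) x1=(1.3430, 0.0173) x2=(-1.1840, 0.8383) x3=(0.4959, -0.8145) x4=(-0.5845, -1.9740)
step 3: x0=(-0.2515, 1.9999) x1=(1.3388, 0.0305) x2=(-1.1955, 0.8475) x3=(0.4989, -0.8264) x4=(-0.5714, -1.9706)
step 4: x0=(-0.2655, 2.0093) x1=(1.3341, 0.0435) x2=(-1.2069, 0.8566) x3=(0.5019, -0.8383) x4=(-0.5581, -1.9668)
step 5: x0=(-0.2794, 2.0184) x1=(1.3291, 0.0561) x2=(-1.2179, 0.8658) x3=(0.5049, -0.8499) x4=(-0.5446, -1.9628)
step 6: x0=(-0.2935, 2.0273) x1=(1.3237, 0.0685) x2=(-1.2288, 0.8749) x3=(0.5079, -0.8614) x4=(-0.5309, -1.9585)
step 7: x0=(-0.3076, 2.0359) x1=(1.3178, 0.0806) x2=(-1.2393, 0.8841) x3=(0.5109, -0.8728) x4=(-0.5170, -1.9539)
step 8: x0=(-0.3217, 2.0442) x1=(1.3116, 0.0924) x2=(-1.2496, 0.8932) x3=(0.5139, -0.8840) x4=(-0.5029, -1.9490)
step 9: x0=(-0.3358, 2.0523) x1=(1.3050, 0.1039) x2=(-1.2597, 0.9024) x3=(0.5169, -0.8950) x4=(-0.4886, -1.9437)
step 10: x0=(-0.3501, 2.0600) x1=(1.2981, 0.1152) x2=(-1.2695, 0.9116) x3=(0.5198, -0.9060) x4=(-0.4740, -1.9382)
step 11: x0=(-0.3643, 2.0676) x1=(1.2908, 0.1261) x2=(-1.2791, 0.9207) x3=(0.5227, -0.9168) x4=(-0.4592, -1.9323)
step 12: x0=(-0.3786, 2.0748) x1=(1.2831, 0.1368) x2=(-1.2884, 0.9299) x3=(0.5256, -0.9274) x4=(-0.4441, -1.9260)
step 13: x0=(-0.3930, 2.0818) x1=(1.2751, 0.1472) x2=(-1.2975, 0.9391) x3=(0.5283, -0.9380) x4=(-0.4288, -1.9195)
step 14: x0=(-0.4074, 2.0885) x1=(1.2668, 0.1573) x2=(-1.3063, 0.9484) x3=(0.5310, -0.9485) x4=(-0.4132, -1.9126)
step 15: x0=(-0.4219, 2.0950) x1=(1.2581, 0.1672) x2=(-1.3149, 0.9576) x3=(0.5337, -0.9589) x4=(-0.3974, -1.9053)
step 16: x0=(-0.4364, 2.1012) x1=(1.2492, 0.1767) x2=(-1.3232, 0.9669) x3=(0.5362, -0.9691) x4=(-0.3813, -1.8977)
step 17: x0=(-0.4509, 2.1071) x1=(1.2399, 0.1860) x2=(-1.3313, 0.9762) x3=(0.5386, -0.9793) x4=(-0.3649, -1.8897)
step 18: x0=(-0.4655, 2.1127) x1=(1.2304, 0.1950) x2=(-1.3391, 0.9856) x3=(0.5409, -0.9894) x4=(-0.3483, -1.8814)
step 19: x0=(-0.4802, 2.1181) x1=(1.2205, 0.2037) x2=(-1.3467, 0.9949) x3=(0.5431, -0.9995) x4=(-0.3313, -1.8726)
step 20: x0=(-0.4949, 2.1232) x1=(1.2104, 0.2122) x2=(-1.3540, 1.0043) x3=(0.5451, -1.0095) x4=(-0.3140, -1.8635)
step 21: x0=(-0.5096, 2.1280) x1=(1.1999, 0.2204) x2=(-1.3611, 1.0138) x3=(0.5470, -1.0194) x4=(-0.2964, -1.8539)
step 22: x0=(-0.5244, 2.1326) x1=(1.1893, 0.2283) x2=(-1.3680, 1.0233) x3=(0.5487, -1.0293) x4=(-0.2785, -1.8440)
step 23: x0=(-0.5393, 2.1369) x1=(1.1783, 0.2359) x2=(-1.3746, 1.0328) x3=(0.5503, -1.0392) x4=(-0.2602, -1.8335)
step 24: x0=(-0.5542, 2.1409) x1=(1.1671, 0.2432) x2=(-1.3809, 1.0424) x3=(0.5516, -1.0490) x4=(-0.2416, -1.8227)
step 25: x0=(-0.5691, 2.1446) x1=(1.1556, 0.2503) x2=(-1.3870, 1.0521) x3=(0.5528, -1.0589) x4=(-0.2225, -1.8113)
step 26: x0=(-0.5841, 2.1481) x1=(1.1438, 0.2572) x2=(-1.3929, 1.0618) x3=(0.5537, -1.0688) x4=(-0.2031, -1.7995)
step 27: x0=(-0.5992, 2.1512) x1=(1.1318, 0.2637) x2=(-1.3985, 1.0715) x3=(0.5544, -1.0786) x4=(-0.1833, -1.7872)
step 28: x0=(-0.6143, 2.1541) x1=(1.1196, 0.2700) x2=(-1.4038, 1.0813) x3=(0.5548, -1.0886) x4=(-0.1629, -1.7743)
step 29: x0=(-0.6295, 2.1567) x1=(1.1071, 0.2760) x2=(-1.4089, 1.0912) x3=(0.5550, -1.0986) x4=(-0.1422, -1.7609)
step 30: x0=(-0.6448, 2.1590) x1=(1.0944, 0.2818) x2=(-1.4137, 1.1012) x3=(0.5548, -1.1087) x4=(-0.1209, -1.7469)
step 31: x0=(-0.6601, 2.1611) x1=(1.0815, 0.2873) x2=(-1.4183, 1.1112) x3=(0.5543, -1.1189) x4=(-0.0990, -1.7323)
step 32: x0=(-0.6754, 2.1628) x1=(1.0683, 0.2925) x2=(-1.4226, 1.1214) x3=(0.5535, -1.1292) x4=(-0.0766, -1.7170)
step 33: x0=(-0.6909, 2.1642) x1=(1.0549, 0.2974) x2=(-1.4266, 1.1316) x3=(0.5523, -1.1397) x4=(-0.0536, -1.7011)
step 34: x0=(-0.7064, 2.1653) x1=(1.0413, 0.3021) x2=(-1.4304, 1.1419) x3=(0.5506, -1.1504) x4=(-0.0298, -1.6844)
step 35: x0=(-0.7219, 2.1661) x1=(1.0275, 0.3066) x2=(-1.4340, 1.1523) x3=(0.5484, -1.1613) x4=(-0.0054, -1.6669)

2.6027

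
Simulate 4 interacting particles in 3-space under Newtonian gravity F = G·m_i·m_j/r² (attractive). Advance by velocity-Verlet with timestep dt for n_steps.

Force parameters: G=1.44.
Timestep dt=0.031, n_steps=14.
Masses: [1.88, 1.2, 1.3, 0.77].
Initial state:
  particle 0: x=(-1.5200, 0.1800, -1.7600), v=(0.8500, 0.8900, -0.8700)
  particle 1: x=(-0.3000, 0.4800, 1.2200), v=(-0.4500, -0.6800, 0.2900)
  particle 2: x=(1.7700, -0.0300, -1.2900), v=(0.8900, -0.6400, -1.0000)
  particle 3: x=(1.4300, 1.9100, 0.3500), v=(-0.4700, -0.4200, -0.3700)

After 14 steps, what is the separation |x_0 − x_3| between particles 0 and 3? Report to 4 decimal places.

step 0: x0=(-1.5200, 0.1800, -1.7600) x1=(-0.3000, 0.4800, 1.2200) x2=(1.7700, -0.0300, -1.2900) x3=(1.4300, 1.9100, 0.3500)
step 1: x0=(-1.4935, 0.2076, -1.7869) x1=(-0.3139, 0.4590, 1.2288) x2=(1.7974, -0.0498, -1.3209) x3=(1.4153, 1.8968, 0.3385)
step 2: x0=(-1.4668, 0.2352, -1.8135) x1=(-0.3276, 0.4380, 1.2371) x2=(1.8245, -0.0694, -1.3516) x3=(1.4003, 1.8831, 0.3267)
step 3: x0=(-1.4398, 0.2629, -1.8400) x1=(-0.3412, 0.4170, 1.2451) x2=(1.8512, -0.0888, -1.3822) x3=(1.3850, 1.8690, 0.3149)
step 4: x0=(-1.4125, 0.2906, -1.8662) x1=(-0.3547, 0.3962, 1.2526) x2=(1.8776, -0.1081, -1.4126) x3=(1.3695, 1.8544, 0.3029)
step 5: x0=(-1.3849, 0.3183, -1.8923) x1=(-0.3680, 0.3754, 1.2598) x2=(1.9036, -0.1272, -1.4428) x3=(1.3536, 1.8394, 0.2907)
step 6: x0=(-1.3572, 0.3460, -1.9181) x1=(-0.3812, 0.3548, 1.2665) x2=(1.9293, -0.1462, -1.4728) x3=(1.3375, 1.8240, 0.2784)
step 7: x0=(-1.3291, 0.3737, -1.9438) x1=(-0.3942, 0.3342, 1.2728) x2=(1.9547, -0.1650, -1.5027) x3=(1.3212, 1.8082, 0.2659)
step 8: x0=(-1.3008, 0.4014, -1.9692) x1=(-0.4071, 0.3136, 1.2787) x2=(1.9797, -0.1836, -1.5324) x3=(1.3046, 1.7920, 0.2533)
step 9: x0=(-1.2723, 0.4291, -1.9944) x1=(-0.4198, 0.2932, 1.2843) x2=(2.0043, -0.2021, -1.5620) x3=(1.2877, 1.7754, 0.2405)
step 10: x0=(-1.2435, 0.4568, -2.0194) x1=(-0.4324, 0.2729, 1.2894) x2=(2.0287, -0.2204, -1.5914) x3=(1.2705, 1.7584, 0.2275)
step 11: x0=(-1.2144, 0.4845, -2.0442) x1=(-0.4449, 0.2527, 1.2942) x2=(2.0527, -0.2386, -1.6207) x3=(1.2531, 1.7410, 0.2144)
step 12: x0=(-1.1852, 0.5122, -2.0688) x1=(-0.4572, 0.2325, 1.2986) x2=(2.0764, -0.2566, -1.6498) x3=(1.2355, 1.7232, 0.2011)
step 13: x0=(-1.1556, 0.5398, -2.0931) x1=(-0.4694, 0.2125, 1.3026) x2=(2.0997, -0.2745, -1.6788) x3=(1.2176, 1.7050, 0.1876)
step 14: x0=(-1.1259, 0.5675, -2.1173) x1=(-0.4814, 0.1926, 1.3063) x2=(2.1227, -0.2922, -1.7077) x3=(1.1994, 1.6864, 0.1740)

3.4510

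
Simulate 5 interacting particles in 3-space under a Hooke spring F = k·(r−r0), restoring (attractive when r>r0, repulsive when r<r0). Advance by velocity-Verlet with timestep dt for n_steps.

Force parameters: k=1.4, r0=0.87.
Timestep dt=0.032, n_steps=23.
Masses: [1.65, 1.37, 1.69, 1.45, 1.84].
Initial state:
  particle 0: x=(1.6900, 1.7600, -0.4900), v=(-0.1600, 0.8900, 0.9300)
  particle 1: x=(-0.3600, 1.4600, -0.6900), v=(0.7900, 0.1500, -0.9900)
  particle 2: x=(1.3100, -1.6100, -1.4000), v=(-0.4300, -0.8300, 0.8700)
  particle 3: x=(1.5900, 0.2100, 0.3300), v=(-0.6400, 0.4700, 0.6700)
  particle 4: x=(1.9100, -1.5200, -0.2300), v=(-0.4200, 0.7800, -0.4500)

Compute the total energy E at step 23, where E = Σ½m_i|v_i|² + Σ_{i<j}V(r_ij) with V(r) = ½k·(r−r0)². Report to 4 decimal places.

step 0: x0=(1.6900, 1.7600, -0.4900) x1=(-0.3600, 1.4600, -0.6900) x2=(1.3100, -1.6100, -1.4000) x3=(1.5900, 0.2100, 0.3300) x4=(1.9100, -1.5200, -0.2300)
step 1: x0=(1.6843, 1.7859, -0.4603) x1=(-0.3319, 1.4620, -0.7214) x2=(1.2960, -1.6340, -1.3710) x3=(1.5689, 0.2248, 0.3502) x4=(1.8957, -1.4929, -0.2447)
step 2: x0=(1.6774, 1.8066, -0.4309) x1=(-0.2981, 1.4586, -0.7520) x2=(1.2815, -1.6527, -1.3397) x3=(1.5466, 0.2391, 0.3679) x4=(1.8796, -1.4614, -0.2598)
step 3: x0=(1.6693, 1.8221, -0.4017) x1=(-0.2590, 1.4498, -0.7817) x2=(1.2666, -1.6661, -1.3062) x3=(1.5232, 0.2528, 0.3830) x4=(1.8618, -1.4257, -0.2752)
step 4: x0=(1.6601, 1.8324, -0.3730) x1=(-0.2146, 1.4356, -0.8104) x2=(1.2512, -1.6741, -1.2707) x3=(1.4988, 0.2659, 0.3955) x4=(1.8425, -1.3858, -0.2911)
step 5: x0=(1.6497, 1.8374, -0.3446) x1=(-0.1652, 1.4163, -0.8380) x2=(1.2354, -1.6768, -1.2330) x3=(1.4734, 0.2784, 0.4054) x4=(1.8215, -1.3418, -0.3071)
step 6: x0=(1.6383, 1.8372, -0.3167) x1=(-0.1110, 1.3918, -0.8644) x2=(1.2193, -1.6740, -1.1935) x3=(1.4470, 0.2903, 0.4128) x4=(1.7990, -1.2938, -0.3234)
step 7: x0=(1.6257, 1.8318, -0.2893) x1=(-0.0523, 1.3625, -0.8895) x2=(1.2028, -1.6659, -1.1521) x3=(1.4199, 0.3016, 0.4176) x4=(1.7751, -1.2419, -0.3399)
step 8: x0=(1.6122, 1.8214, -0.2625) x1=(0.0106, 1.3284, -0.9133) x2=(1.1861, -1.6525, -1.1090) x3=(1.3919, 0.3121, 0.4199) x4=(1.7499, -1.1863, -0.3565)
step 9: x0=(1.5976, 1.8059, -0.2364) x1=(0.0774, 1.2897, -0.9355) x2=(1.1691, -1.6338, -1.0643) x3=(1.3634, 0.3220, 0.4197) x4=(1.7234, -1.1271, -0.3731)
step 10: x0=(1.5820, 1.7856, -0.2109) x1=(0.1479, 1.2468, -0.9563) x2=(1.1518, -1.6101, -1.0181) x3=(1.3342, 0.3312, 0.4170) x4=(1.6957, -1.0644, -0.3898)
step 11: x0=(1.5656, 1.7605, -0.1861) x1=(0.2217, 1.1997, -0.9754) x2=(1.1344, -1.5813, -0.9704) x3=(1.3045, 0.3397, 0.4121) x4=(1.6669, -0.9985, -0.4064)
step 12: x0=(1.5482, 1.7309, -0.1620) x1=(0.2984, 1.1489, -0.9930) x2=(1.1169, -1.5476, -0.9215) x3=(1.2744, 0.3475, 0.4048) x4=(1.6372, -0.9295, -0.4230)
step 13: x0=(1.5300, 1.6968, -0.1387) x1=(0.3779, 1.0945, -1.0089) x2=(1.0993, -1.5093, -0.8714) x3=(1.2439, 0.3546, 0.3954) x4=(1.6065, -0.8577, -0.4394)
step 14: x0=(1.5111, 1.6584, -0.1162) x1=(0.4597, 1.0368, -1.0232) x2=(1.0816, -1.4664, -0.8203) x3=(1.2132, 0.3609, 0.3840) x4=(1.5751, -0.7832, -0.4558)
step 15: x0=(1.4914, 1.6161, -0.0945) x1=(0.5434, 0.9761, -1.0359) x2=(1.0639, -1.4192, -0.7682) x3=(1.1823, 0.3665, 0.3706) x4=(1.5429, -0.7063, -0.4719)
step 16: x0=(1.4710, 1.5699, -0.0736) x1=(0.6289, 0.9128, -1.0469) x2=(1.0463, -1.3679, -0.7152) x3=(1.1513, 0.3714, 0.3554) x4=(1.5102, -0.6272, -0.4879)
step 17: x0=(1.4500, 1.5202, -0.0536) x1=(0.7157, 0.8472, -1.0563) x2=(1.0288, -1.3128, -0.6615) x3=(1.1202, 0.3757, 0.3385) x4=(1.4770, -0.5462, -0.5038)
step 18: x0=(1.4285, 1.4671, -0.0344) x1=(0.8036, 0.7795, -1.0642) x2=(1.0115, -1.2540, -0.6072) x3=(1.0891, 0.3792, 0.3201) x4=(1.4433, -0.4635, -0.5193)
step 19: x0=(1.4064, 1.4110, -0.0160) x1=(0.8923, 0.7102, -1.0706) x2=(0.9943, -1.1919, -0.5523) x3=(1.0580, 0.3820, 0.3002) x4=(1.4094, -0.3793, -0.5347)
step 20: x0=(1.3838, 1.3522, 0.0016) x1=(0.9814, 0.6394, -1.0755) x2=(0.9773, -1.1266, -0.4970) x3=(1.0271, 0.3843, 0.2792) x4=(1.3752, -0.2940, -0.5498)
step 21: x0=(1.3609, 1.2908, 0.0183) x1=(1.0709, 0.5677, -1.0790) x2=(0.9607, -1.0585, -0.4414) x3=(0.9962, 0.3859, 0.2570) x4=(1.3409, -0.2078, -0.5647)
step 22: x0=(1.3375, 1.2271, 0.0343) x1=(1.1603, 0.4952, -1.0812) x2=(0.9443, -0.9879, -0.3855) x3=(0.9654, 0.3869, 0.2338) x4=(1.3065, -0.1209, -0.5793)
step 23: x0=(1.3139, 1.1615, 0.0495) x1=(1.2497, 0.4222, -1.0823) x2=(0.9283, -0.9148, -0.3294) x3=(0.9348, 0.3874, 0.2099) x4=(1.2720, -0.0337, -0.5935)
step 0 velocities: v0=(-0.1600, 0.8900, 0.9300) v1=(0.7900, 0.1500, -0.9900) v2=(-0.4300, -0.8300, 0.8700) v3=(-0.6400, 0.4700, 0.6700) v4=(-0.4200, 0.7800, -0.4500)
step 0: KE=5.5713, PE=26.2390, E=31.8103
step 23 velocities: v0=(-0.7426, -2.0759, 0.4626) v1=(2.7885, -2.2835, -0.0154) v2=(-0.4957, 2.3138, 1.7518) v3=(-0.9546, 0.0071, -0.7610) v4=(-1.0773, 2.7289, -0.4388)
step 23: KE=29.5866, PE=2.2059, E=31.7925

31.7925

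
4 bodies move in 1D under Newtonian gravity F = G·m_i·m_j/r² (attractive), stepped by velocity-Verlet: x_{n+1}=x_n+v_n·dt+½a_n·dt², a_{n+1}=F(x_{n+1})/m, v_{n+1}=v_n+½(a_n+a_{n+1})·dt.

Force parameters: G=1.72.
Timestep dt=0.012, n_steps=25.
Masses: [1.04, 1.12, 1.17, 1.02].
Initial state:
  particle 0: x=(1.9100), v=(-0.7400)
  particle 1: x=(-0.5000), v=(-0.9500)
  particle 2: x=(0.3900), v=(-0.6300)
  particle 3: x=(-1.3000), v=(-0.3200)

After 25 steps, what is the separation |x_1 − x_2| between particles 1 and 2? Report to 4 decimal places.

step 0: x0=(1.9100) x1=(-0.5000) x2=(0.3900) x3=(-1.3000)
step 1: x0=(1.9010) x1=(-0.5114) x2=(0.3823) x3=(-1.3036)
step 2: x0=(1.8918) x1=(-0.5228) x2=(0.3742) x3=(-1.3066)
step 3: x0=(1.8825) x1=(-0.5342) x2=(0.3659) x3=(-1.3090)
step 4: x0=(1.8729) x1=(-0.5456) x2=(0.3572) x3=(-1.3108)
step 5: x0=(1.8631) x1=(-0.5570) x2=(0.3482) x3=(-1.3120)
step 6: x0=(1.8532) x1=(-0.5685) x2=(0.3388) x3=(-1.3126)
step 7: x0=(1.8430) x1=(-0.5801) x2=(0.3292) x3=(-1.3126)
step 8: x0=(1.8326) x1=(-0.5917) x2=(0.3192) x3=(-1.3119)
step 9: x0=(1.8220) x1=(-0.6034) x2=(0.3089) x3=(-1.3105)
step 10: x0=(1.8113) x1=(-0.6153) x2=(0.2983) x3=(-1.3085)
step 11: x0=(1.8003) x1=(-0.6272) x2=(0.2874) x3=(-1.3057)
step 12: x0=(1.7891) x1=(-0.6394) x2=(0.2762) x3=(-1.3022)
step 13: x0=(1.7778) x1=(-0.6517) x2=(0.2646) x3=(-1.2979)
step 14: x0=(1.7662) x1=(-0.6642) x2=(0.2528) x3=(-1.2929)
step 15: x0=(1.7544) x1=(-0.6770) x2=(0.2406) x3=(-1.2869)
step 16: x0=(1.7425) x1=(-0.6901) x2=(0.2281) x3=(-1.2801)
step 17: x0=(1.7303) x1=(-0.7035) x2=(0.2152) x3=(-1.2723)
step 18: x0=(1.7179) x1=(-0.7173) x2=(0.2020) x3=(-1.2635)
step 19: x0=(1.7054) x1=(-0.7315) x2=(0.1885) x3=(-1.2536)
step 20: x0=(1.6926) x1=(-0.7463) x2=(0.1747) x3=(-1.2425)
step 21: x0=(1.6796) x1=(-0.7618) x2=(0.1605) x3=(-1.2301)
step 22: x0=(1.6664) x1=(-0.7780) x2=(0.1459) x3=(-1.2163)
step 23: x0=(1.6531) x1=(-0.7952) x2=(0.1310) x3=(-1.2008)
step 24: x0=(1.6395) x1=(-0.8135) x2=(0.1158) x3=(-1.1835)
step 25: x0=(1.6257) x1=(-0.8332) x2=(0.1002) x3=(-1.1639)

0.9334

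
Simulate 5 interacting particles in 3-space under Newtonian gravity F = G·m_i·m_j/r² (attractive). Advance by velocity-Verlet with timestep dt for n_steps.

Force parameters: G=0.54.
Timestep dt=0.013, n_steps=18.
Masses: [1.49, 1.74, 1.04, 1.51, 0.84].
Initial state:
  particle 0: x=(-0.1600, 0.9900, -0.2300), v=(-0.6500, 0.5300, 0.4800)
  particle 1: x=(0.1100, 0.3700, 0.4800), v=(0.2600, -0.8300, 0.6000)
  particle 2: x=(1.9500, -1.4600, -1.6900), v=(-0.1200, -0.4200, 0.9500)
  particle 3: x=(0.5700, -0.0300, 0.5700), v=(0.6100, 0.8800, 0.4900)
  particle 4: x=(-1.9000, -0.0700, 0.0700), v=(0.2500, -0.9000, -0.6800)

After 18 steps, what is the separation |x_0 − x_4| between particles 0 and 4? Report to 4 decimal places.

2.0488

step 0: x0=(-0.1600, 0.9900, -0.2300) x1=(0.1100, 0.3700, 0.4800) x2=(1.9500, -1.4600, -1.6900) x3=(0.5700, -0.0300, 0.5700) x4=(-1.9000, -0.0700, 0.0700)
step 1: x0=(-0.1684, 0.9968, -0.2237) x1=(0.1135, 0.3591, 0.4878) x2=(1.9484, -1.4654, -1.6776) x3=(0.5778, -0.0184, 0.5763) x4=(-1.8967, -0.0817, 0.0612)
step 2: x0=(-0.1768, 1.0035, -0.2172) x1=(0.1172, 0.3481, 0.4955) x2=(1.9468, -1.4709, -1.6652) x3=(0.5851, -0.0065, 0.5825) x4=(-1.8933, -0.0934, 0.0523)
step 3: x0=(-0.1851, 1.0100, -0.2106) x1=(0.1212, 0.3369, 0.5032) x2=(1.9452, -1.4763, -1.6528) x3=(0.5921, 0.0057, 0.5886) x4=(-1.8899, -0.1050, 0.0435)
step 4: x0=(-0.1933, 1.0163, -0.2039) x1=(0.1255, 0.3256, 0.5108) x2=(1.9436, -1.4817, -1.6404) x3=(0.5987, 0.0182, 0.5946) x4=(-1.8863, -0.1166, 0.0347)
step 5: x0=(-0.2014, 1.0225, -0.1970) x1=(0.1300, 0.3141, 0.5184) x2=(1.9419, -1.4870, -1.6279) x3=(0.6048, 0.0310, 0.6005) x4=(-1.8827, -0.1282, 0.0259)
step 6: x0=(-0.2095, 1.0285, -0.1900) x1=(0.1349, 0.3025, 0.5260) x2=(1.9402, -1.4923, -1.6154) x3=(0.6105, 0.0441, 0.6063) x4=(-1.8789, -0.1398, 0.0171)
step 7: x0=(-0.2175, 1.0344, -0.1829) x1=(0.1402, 0.2907, 0.5335) x2=(1.9385, -1.4976, -1.6029) x3=(0.6157, 0.0575, 0.6119) x4=(-1.8751, -0.1513, 0.0083)
step 8: x0=(-0.2255, 1.0401, -0.1756) x1=(0.1458, 0.2788, 0.5411) x2=(1.9367, -1.5029, -1.5904) x3=(0.6203, 0.0711, 0.6174) x4=(-1.8712, -0.1628, -0.0005)
step 9: x0=(-0.2334, 1.0457, -0.1683) x1=(0.1518, 0.2667, 0.5486) x2=(1.9350, -1.5082, -1.5778) x3=(0.6243, 0.0851, 0.6228) x4=(-1.8673, -0.1743, -0.0093)
step 10: x0=(-0.2412, 1.0512, -0.1608) x1=(0.1583, 0.2545, 0.5561) x2=(1.9332, -1.5134, -1.5652) x3=(0.6278, 0.0992, 0.6281) x4=(-1.8632, -0.1858, -0.0181)
step 11: x0=(-0.2490, 1.0565, -0.1533) x1=(0.1652, 0.2422, 0.5637) x2=(1.9314, -1.5186, -1.5526) x3=(0.6306, 0.1136, 0.6332) x4=(-1.8591, -0.1972, -0.0268)
step 12: x0=(-0.2567, 1.0617, -0.1456) x1=(0.1727, 0.2299, 0.5712) x2=(1.9295, -1.5238, -1.5399) x3=(0.6328, 0.1282, 0.6382) x4=(-1.8549, -0.2086, -0.0356)
step 13: x0=(-0.2643, 1.0668, -0.1378) x1=(0.1807, 0.2174, 0.5788) x2=(1.9277, -1.5290, -1.5272) x3=(0.6342, 0.1430, 0.6430) x4=(-1.8506, -0.2200, -0.0443)
step 14: x0=(-0.2718, 1.0717, -0.1300) x1=(0.1892, 0.2049, 0.5864) x2=(1.9258, -1.5341, -1.5145) x3=(0.6349, 0.1579, 0.6478) x4=(-1.8462, -0.2313, -0.0530)
step 15: x0=(-0.2793, 1.0765, -0.1220) x1=(0.1984, 0.1924, 0.5940) x2=(1.9239, -1.5392, -1.5018) x3=(0.6347, 0.1729, 0.6523) x4=(-1.8417, -0.2427, -0.0618)
step 16: x0=(-0.2867, 1.0811, -0.1139) x1=(0.2082, 0.1800, 0.6016) x2=(1.9219, -1.5443, -1.4891) x3=(0.6337, 0.1880, 0.6567) x4=(-1.8372, -0.2540, -0.0705)
step 17: x0=(-0.2941, 1.0857, -0.1058) x1=(0.2188, 0.1676, 0.6093) x2=(1.9200, -1.5493, -1.4763) x3=(0.6318, 0.2031, 0.6610) x4=(-1.8325, -0.2652, -0.0791)
step 18: x0=(-0.3014, 1.0901, -0.0976) x1=(0.2301, 0.1553, 0.6170) x2=(1.9180, -1.5544, -1.4635) x3=(0.6290, 0.2182, 0.6651) x4=(-1.8278, -0.2764, -0.0878)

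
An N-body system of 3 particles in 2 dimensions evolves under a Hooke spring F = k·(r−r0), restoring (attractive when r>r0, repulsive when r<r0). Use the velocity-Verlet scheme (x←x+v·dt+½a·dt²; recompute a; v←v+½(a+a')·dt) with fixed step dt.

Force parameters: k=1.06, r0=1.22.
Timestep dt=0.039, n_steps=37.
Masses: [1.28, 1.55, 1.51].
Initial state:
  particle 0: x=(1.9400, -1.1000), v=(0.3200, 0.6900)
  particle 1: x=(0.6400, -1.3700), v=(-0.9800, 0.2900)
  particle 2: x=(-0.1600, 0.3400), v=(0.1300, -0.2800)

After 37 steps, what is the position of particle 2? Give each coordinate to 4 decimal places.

step 0: x0=(1.9400, -1.1000) x1=(0.6400, -1.3700) x2=(-0.1600, 0.3400)
step 1: x0=(1.9517, -1.0726) x1=(0.6017, -1.3584) x2=(-0.1542, 0.3284)
step 2: x0=(1.9619, -1.0444) x1=(0.5633, -1.3461) x2=(-0.1470, 0.3153)
step 3: x0=(1.9704, -1.0153) x1=(0.5248, -1.3332) x2=(-0.1383, 0.3010)
step 4: x0=(1.9773, -0.9855) x1=(0.4864, -1.3198) x2=(-0.1283, 0.2854)
step 5: x0=(1.9824, -0.9549) x1=(0.4482, -1.3058) x2=(-0.1170, 0.2686)
step 6: x0=(1.9858, -0.9237) x1=(0.4101, -1.2912) x2=(-0.1043, 0.2507)
step 7: x0=(1.9874, -0.8919) x1=(0.3723, -1.2762) x2=(-0.0905, 0.2318)
step 8: x0=(1.9872, -0.8595) x1=(0.3349, -1.2607) x2=(-0.0755, 0.2119)
step 9: x0=(1.9852, -0.8266) x1=(0.2978, -1.2448) x2=(-0.0593, 0.1912)
step 10: x0=(1.9814, -0.7932) x1=(0.2612, -1.2285) x2=(-0.0420, 0.1697)
step 11: x0=(1.9757, -0.7595) x1=(0.2251, -1.2118) x2=(-0.0238, 0.1475)
step 12: x0=(1.9681, -0.7255) x1=(0.1896, -1.1948) x2=(-0.0045, 0.1247)
step 13: x0=(1.9588, -0.6912) x1=(0.1547, -1.1775) x2=(0.0157, 0.1014)
step 14: x0=(1.9476, -0.6567) x1=(0.1204, -1.1600) x2=(0.0368, 0.0777)
step 15: x0=(1.9347, -0.6220) x1=(0.0868, -1.1423) x2=(0.0586, 0.0536)
step 16: x0=(1.9199, -0.5873) x1=(0.0539, -1.1244) x2=(0.0813, 0.0293)
step 17: x0=(1.9035, -0.5525) x1=(0.0217, -1.1064) x2=(0.1047, 0.0048)
step 18: x0=(1.8853, -0.5177) x1=(-0.0097, -1.0883) x2=(0.1288, -0.0198)
step 19: x0=(1.8655, -0.4830) x1=(-0.0405, -1.0700) x2=(0.1535, -0.0444)
step 20: x0=(1.8441, -0.4484) x1=(-0.0704, -1.0518) x2=(0.1788, -0.0690)
step 21: x0=(1.8212, -0.4140) x1=(-0.0997, -1.0334) x2=(0.2047, -0.0935)
step 22: x0=(1.7968, -0.3798) x1=(-0.1282, -1.0151) x2=(0.2311, -0.1178)
step 23: x0=(1.7709, -0.3458) x1=(-0.1560, -0.9967) x2=(0.2580, -0.1419)
step 24: x0=(1.7437, -0.3121) x1=(-0.1832, -0.9784) x2=(0.2854, -0.1659)
step 25: x0=(1.7152, -0.2787) x1=(-0.2097, -0.9600) x2=(0.3132, -0.1896)
step 26: x0=(1.6855, -0.2457) x1=(-0.2355, -0.9415) x2=(0.3413, -0.2130)
step 27: x0=(1.6547, -0.2129) x1=(-0.2608, -0.9230) x2=(0.3697, -0.2362)
step 28: x0=(1.6228, -0.1806) x1=(-0.2854, -0.9045) x2=(0.3985, -0.2592)
step 29: x0=(1.5899, -0.1486) x1=(-0.3095, -0.8858) x2=(0.4274, -0.2820)
step 30: x0=(1.5562, -0.1170) x1=(-0.3329, -0.8670) x2=(0.4566, -0.3046)
step 31: x0=(1.5216, -0.0857) x1=(-0.3558, -0.8480) x2=(0.4858, -0.3270)
step 32: x0=(1.4863, -0.0548) x1=(-0.3782, -0.8289) x2=(0.5151, -0.3494)
step 33: x0=(1.4503, -0.0242) x1=(-0.3999, -0.8095) x2=(0.5444, -0.3718)
step 34: x0=(1.4136, 0.0061) x1=(-0.4211, -0.7899) x2=(0.5735, -0.3941)
step 35: x0=(1.3764, 0.0363) x1=(-0.4416, -0.7700) x2=(0.6026, -0.4165)
step 36: x0=(1.3387, 0.0662) x1=(-0.4616, -0.7499) x2=(0.6315, -0.4391)
step 37: x0=(1.3005, 0.0960) x1=(-0.4809, -0.7294) x2=(0.6601, -0.4618)

(0.6601, -0.4618)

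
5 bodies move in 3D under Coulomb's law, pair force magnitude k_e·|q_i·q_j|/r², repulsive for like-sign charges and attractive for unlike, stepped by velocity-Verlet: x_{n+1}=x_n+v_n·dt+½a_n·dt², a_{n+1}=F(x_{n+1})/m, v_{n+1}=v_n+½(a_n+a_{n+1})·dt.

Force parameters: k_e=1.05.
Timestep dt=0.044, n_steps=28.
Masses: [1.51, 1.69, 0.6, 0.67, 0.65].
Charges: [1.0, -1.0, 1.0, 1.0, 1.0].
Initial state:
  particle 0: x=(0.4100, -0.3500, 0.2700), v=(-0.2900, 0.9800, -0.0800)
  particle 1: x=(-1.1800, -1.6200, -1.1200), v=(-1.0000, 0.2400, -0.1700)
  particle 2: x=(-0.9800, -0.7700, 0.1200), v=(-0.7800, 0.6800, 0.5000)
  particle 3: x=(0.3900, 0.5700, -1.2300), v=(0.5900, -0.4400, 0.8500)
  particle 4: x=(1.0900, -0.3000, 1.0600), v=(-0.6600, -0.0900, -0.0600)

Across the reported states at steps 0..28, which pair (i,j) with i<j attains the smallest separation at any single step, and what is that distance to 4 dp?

pair (0,4), distance 1.0323

step 0: x0=(0.4100, -0.3500, 0.2700) x1=(-1.1800, -1.6200, -1.1200) x2=(-0.9800, -0.7700, 0.1200) x3=(0.3900, 0.5700, -1.2300) x4=(1.0900, -0.3000, 1.0600)
step 1: x0=(0.3971, -0.3070, 0.2662) x1=(-1.2238, -1.6092, -1.1272) x2=(-1.0156, -0.7410, 0.1414) x3=(0.4159, 0.5510, -1.1934) x4=(1.0621, -0.3040, 1.0587)
step 2: x0=(0.3838, -0.2642, 0.2617) x1=(-1.2673, -1.5978, -1.1338) x2=(-1.0539, -0.7136, 0.1616) x3=(0.4418, 0.5326, -1.1584) x4=(1.0366, -0.3081, 1.0601)
step 3: x0=(0.3701, -0.2214, 0.2566) x1=(-1.3104, -1.5858, -1.1398) x2=(-1.0947, -0.6879, 0.1806) x3=(0.4677, 0.5150, -1.1252) x4=(1.0134, -0.3125, 1.0644)
step 4: x0=(0.3560, -0.1788, 0.2510) x1=(-1.3531, -1.5734, -1.1453) x2=(-1.1380, -0.6638, 0.1987) x3=(0.4937, 0.4980, -1.0939) x4=(0.9925, -0.3174, 1.0715)
step 5: x0=(0.3415, -0.1362, 0.2448) x1=(-1.3955, -1.5605, -1.1503) x2=(-1.1837, -0.6412, 0.2157) x3=(0.5198, 0.4819, -1.0645) x4=(0.9738, -0.3228, 1.0813)
step 6: x0=(0.3266, -0.0936, 0.2382) x1=(-1.4376, -1.5471, -1.1548) x2=(-1.2319, -0.6200, 0.2318) x3=(0.5461, 0.4664, -1.0372) x4=(0.9572, -0.3290, 1.0939)
step 7: x0=(0.3112, -0.0510, 0.2312) x1=(-1.4793, -1.5332, -1.1587) x2=(-1.2823, -0.6002, 0.2469) x3=(0.5726, 0.4518, -1.0121) x4=(0.9426, -0.3359, 1.1092)
step 8: x0=(0.2955, -0.0083, 0.2239) x1=(-1.5207, -1.5188, -1.1621) x2=(-1.3350, -0.5817, 0.2612) x3=(0.5994, 0.4379, -0.9893) x4=(0.9298, -0.3437, 1.1269)
step 9: x0=(0.2793, 0.0344, 0.2164) x1=(-1.5618, -1.5041, -1.1651) x2=(-1.3898, -0.5646, 0.2746) x3=(0.6266, 0.4247, -0.9688) x4=(0.9187, -0.3524, 1.1472)
step 10: x0=(0.2627, 0.0773, 0.2088) x1=(-1.6026, -1.4889, -1.1676) x2=(-1.4466, -0.5486, 0.2872) x3=(0.6543, 0.4122, -0.9509) x4=(0.9092, -0.3621, 1.1697)
step 11: x0=(0.2456, 0.1203, 0.2012) x1=(-1.6431, -1.4732, -1.1696) x2=(-1.5054, -0.5338, 0.2989) x3=(0.6827, 0.4003, -0.9354) x4=(0.9011, -0.3727, 1.1944)
step 12: x0=(0.2281, 0.1635, 0.1937) x1=(-1.6832, -1.4572, -1.1711) x2=(-1.5661, -0.5202, 0.3097) x3=(0.7117, 0.3891, -0.9224) x4=(0.8943, -0.3843, 1.2211)
step 13: x0=(0.2101, 0.2069, 0.1862) x1=(-1.7231, -1.4408, -1.1721) x2=(-1.6285, -0.5076, 0.3198) x3=(0.7416, 0.3783, -0.9120) x4=(0.8886, -0.3969, 1.2497)
step 14: x0=(0.1915, 0.2504, 0.1790) x1=(-1.7627, -1.4240, -1.1727) x2=(-1.6926, -0.4961, 0.3289) x3=(0.7723, 0.3679, -0.9041) x4=(0.8840, -0.4104, 1.2801)
step 15: x0=(0.1725, 0.2942, 0.1719) x1=(-1.8020, -1.4068, -1.1728) x2=(-1.7582, -0.4856, 0.3373) x3=(0.8040, 0.3578, -0.8986) x4=(0.8804, -0.4248, 1.3121)
step 16: x0=(0.1529, 0.3383, 0.1651) x1=(-1.8410, -1.3892, -1.1725) x2=(-1.8253, -0.4761, 0.3448) x3=(0.8367, 0.3479, -0.8956) x4=(0.8777, -0.4401, 1.3457)
step 17: x0=(0.1328, 0.3826, 0.1584) x1=(-1.8798, -1.3713, -1.1717) x2=(-1.8938, -0.4675, 0.3514) x3=(0.8705, 0.3382, -0.8948) x4=(0.8757, -0.4562, 1.3807)
step 18: x0=(0.1122, 0.4272, 0.1520) x1=(-1.9184, -1.3530, -1.1705) x2=(-1.9636, -0.4598, 0.3572) x3=(0.9054, 0.3284, -0.8961) x4=(0.8744, -0.4731, 1.4170)
step 19: x0=(0.0910, 0.4721, 0.1458) x1=(-1.9567, -1.3344, -1.1688) x2=(-2.0347, -0.4530, 0.3620) x3=(0.9413, 0.3187, -0.8994) x4=(0.8737, -0.4908, 1.4546)
step 20: x0=(0.0693, 0.5173, 0.1398) x1=(-1.9948, -1.3154, -1.1667) x2=(-2.1068, -0.4470, 0.3660) x3=(0.9783, 0.3088, -0.9047) x4=(0.8736, -0.5092, 1.4933)
step 21: x0=(0.0472, 0.5629, 0.1339) x1=(-2.0327, -1.2961, -1.1641) x2=(-2.1800, -0.4419, 0.3691) x3=(1.0163, 0.2988, -0.9116) x4=(0.8740, -0.5283, 1.5331)
step 22: x0=(0.0245, 0.6088, 0.1281) x1=(-2.0704, -1.2765, -1.1610) x2=(-2.2542, -0.4376, 0.3713) x3=(1.0554, 0.2887, -0.9201) x4=(0.8749, -0.5481, 1.5739)
step 23: x0=(0.0014, 0.6550, 0.1225) x1=(-2.1080, -1.2565, -1.1576) x2=(-2.3292, -0.4341, 0.3726) x3=(1.0953, 0.2783, -0.9300) x4=(0.8761, -0.5684, 1.6157)
step 24: x0=(-0.0221, 0.7014, 0.1169) x1=(-2.1453, -1.2363, -1.1536) x2=(-2.4050, -0.4313, 0.3729) x3=(1.1362, 0.2676, -0.9413) x4=(0.8778, -0.5894, 1.6583)
step 25: x0=(-0.0460, 0.7482, 0.1114) x1=(-2.1825, -1.2157, -1.1493) x2=(-2.4816, -0.4293, 0.3723) x3=(1.1778, 0.2568, -0.9537) x4=(0.8797, -0.6109, 1.7017)
step 26: x0=(-0.0703, 0.7953, 0.1059) x1=(-2.2195, -1.1948, -1.1444) x2=(-2.5589, -0.4280, 0.3707) x3=(1.2203, 0.2457, -0.9673) x4=(0.8820, -0.6329, 1.7459)
step 27: x0=(-0.0949, 0.8427, 0.1005) x1=(-2.2565, -1.1737, -1.1392) x2=(-2.6367, -0.4275, 0.3682) x3=(1.2635, 0.2343, -0.9819) x4=(0.8845, -0.6553, 1.7908)
step 28: x0=(-0.1198, 0.8903, 0.0951) x1=(-2.2933, -1.1522, -1.1335) x2=(-2.7150, -0.4276, 0.3647) x3=(1.3073, 0.2227, -0.9974) x4=(0.8873, -0.6783, 1.8364)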